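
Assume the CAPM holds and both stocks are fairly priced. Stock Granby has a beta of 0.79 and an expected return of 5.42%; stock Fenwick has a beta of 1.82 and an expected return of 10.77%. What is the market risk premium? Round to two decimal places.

Both satisfy E(R) = R_f + β·MRP, so the slope of the SML is
MRP = (10.77% − 5.42%) / (1.82 − 0.79) = 5.35% / 1.03 = 5.1942%

5.19%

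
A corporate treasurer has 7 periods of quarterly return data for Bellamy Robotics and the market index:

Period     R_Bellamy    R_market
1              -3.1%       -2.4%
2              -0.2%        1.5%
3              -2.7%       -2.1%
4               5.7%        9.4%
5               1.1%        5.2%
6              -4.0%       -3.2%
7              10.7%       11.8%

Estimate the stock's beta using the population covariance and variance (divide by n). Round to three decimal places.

Mean R_i = (-3.1 − 0.2 − 2.7 + 5.7 + 1.1 − 4.0 + 10.7) / 7 = 1.0714%
Mean R_m = (-2.4 + 1.5 − 2.1 + 9.4 + 5.2 − 3.2 + 11.8) / 7 = 2.8857%
Σ(R_i − R̄_i)(R_m − R̄_m) = 189.5271  ⇒  Cov = 189.5271 / 7 = 27.0753
Σ(R_m − R̄_m)² = 219.0086  ⇒  Var(R_m) = 219.0086 / 7 = 31.2869
β = Cov / Var(R_m) = 27.0753 / 31.2869 = 0.8654

0.865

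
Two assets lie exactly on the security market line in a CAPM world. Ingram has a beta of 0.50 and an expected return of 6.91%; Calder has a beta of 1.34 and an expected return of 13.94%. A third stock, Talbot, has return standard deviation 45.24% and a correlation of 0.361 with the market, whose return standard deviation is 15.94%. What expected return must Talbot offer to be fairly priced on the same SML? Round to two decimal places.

11.30%

MRP = (13.94% − 6.91%) / (1.34 − 0.50) = 8.3690%
R_f = 6.91% − 0.50 × 8.3690% = 2.7255%
β_Talbot = ρ·σ_i/σ_m = 0.361 × 45.24 / 15.94 = 1.0246
E(R_Talbot) = R_f + β × MRP = 2.7255% + 1.0246 × 8.3690% = 11.30%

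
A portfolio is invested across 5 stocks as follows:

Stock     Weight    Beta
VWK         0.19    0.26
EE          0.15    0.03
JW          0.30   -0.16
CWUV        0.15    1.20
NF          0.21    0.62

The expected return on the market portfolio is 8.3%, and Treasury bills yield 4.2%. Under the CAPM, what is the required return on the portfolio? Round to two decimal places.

5.50%

β_P = Σ w_i β_i = 0.19×0.26 + 0.15×0.03 + 0.30×-0.16 + 0.15×1.20 + 0.21×0.62 = 0.3161
MRP = 8.3% − 4.2% = 4.10%
E(R_P) = R_f + β_P × MRP = 4.2% + 0.3161 × 4.1% = 5.50%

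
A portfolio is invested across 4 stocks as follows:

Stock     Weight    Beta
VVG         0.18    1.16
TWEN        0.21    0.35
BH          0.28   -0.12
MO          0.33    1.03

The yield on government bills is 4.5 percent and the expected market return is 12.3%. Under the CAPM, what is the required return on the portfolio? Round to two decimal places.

9.09%

β_P = Σ w_i β_i = 0.18×1.16 + 0.21×0.35 + 0.28×-0.12 + 0.33×1.03 = 0.5886
MRP = 12.3% − 4.5% = 7.80%
E(R_P) = R_f + β_P × MRP = 4.5% + 0.5886 × 7.8% = 9.09%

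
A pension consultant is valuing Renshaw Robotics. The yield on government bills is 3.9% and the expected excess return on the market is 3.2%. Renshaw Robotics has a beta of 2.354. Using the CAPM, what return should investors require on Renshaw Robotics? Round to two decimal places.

11.43%

E(R) = R_f + β × MRP = 3.9% + 2.354 × 3.2% = 11.43%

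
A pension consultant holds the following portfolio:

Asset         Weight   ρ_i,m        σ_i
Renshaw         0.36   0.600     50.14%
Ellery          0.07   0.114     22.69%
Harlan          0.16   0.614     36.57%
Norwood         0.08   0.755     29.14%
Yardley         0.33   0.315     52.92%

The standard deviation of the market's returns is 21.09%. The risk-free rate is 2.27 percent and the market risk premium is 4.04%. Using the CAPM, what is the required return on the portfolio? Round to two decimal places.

6.46%

β_Renshaw = 0.600 × 50.14% / 21.09% = 1.4265
β_Ellery = 0.114 × 22.69% / 21.09% = 0.1226
β_Harlan = 0.614 × 36.57% / 21.09% = 1.0647
β_Norwood = 0.755 × 29.14% / 21.09% = 1.0432
β_Yardley = 0.315 × 52.92% / 21.09% = 0.7904
β_P = Σ w_i β_i = 0.36×1.4265 + 0.07×0.1226 + 0.16×1.0647 + 0.08×1.0432 + 0.33×0.7904 = 1.0368
E(R_P) = R_f + β_P × MRP = 2.27% + 1.0368 × 4.04% = 6.46%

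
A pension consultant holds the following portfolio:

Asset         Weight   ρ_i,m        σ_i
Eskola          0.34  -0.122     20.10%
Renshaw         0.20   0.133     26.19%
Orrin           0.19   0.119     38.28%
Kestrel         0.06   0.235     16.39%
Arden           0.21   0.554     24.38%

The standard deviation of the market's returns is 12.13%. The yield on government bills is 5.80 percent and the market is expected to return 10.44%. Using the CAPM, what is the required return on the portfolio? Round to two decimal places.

β_Eskola = -0.122 × 20.10% / 12.13% = -0.2022
β_Renshaw = 0.133 × 26.19% / 12.13% = 0.2872
β_Orrin = 0.119 × 38.28% / 12.13% = 0.3755
β_Kestrel = 0.235 × 16.39% / 12.13% = 0.3175
β_Arden = 0.554 × 24.38% / 12.13% = 1.1135
β_P = Σ w_i β_i = 0.34×-0.2022 + 0.20×0.2872 + 0.19×0.3755 + 0.06×0.3175 + 0.21×1.1135 = 0.3129
MRP = 10.44% − 5.80% = 4.64%
E(R_P) = R_f + β_P × MRP = 5.80% + 0.3129 × 4.64% = 7.25%

7.25%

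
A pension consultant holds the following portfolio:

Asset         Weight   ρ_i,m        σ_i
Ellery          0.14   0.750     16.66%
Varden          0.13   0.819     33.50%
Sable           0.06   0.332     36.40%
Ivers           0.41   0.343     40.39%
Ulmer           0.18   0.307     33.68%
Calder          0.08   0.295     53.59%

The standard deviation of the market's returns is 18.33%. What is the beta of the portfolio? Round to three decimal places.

β_Ellery = 0.750 × 16.66% / 18.33% = 0.6817
β_Varden = 0.819 × 33.50% / 18.33% = 1.4968
β_Sable = 0.332 × 36.40% / 18.33% = 0.6593
β_Ivers = 0.343 × 40.39% / 18.33% = 0.7558
β_Ulmer = 0.307 × 33.68% / 18.33% = 0.5641
β_Calder = 0.295 × 53.59% / 18.33% = 0.8625
β_P = Σ w_i β_i = 0.14×0.6817 + 0.13×1.4968 + 0.06×0.6593 + 0.41×0.7558 + 0.18×0.5641 + 0.08×0.8625 = 0.8100

0.810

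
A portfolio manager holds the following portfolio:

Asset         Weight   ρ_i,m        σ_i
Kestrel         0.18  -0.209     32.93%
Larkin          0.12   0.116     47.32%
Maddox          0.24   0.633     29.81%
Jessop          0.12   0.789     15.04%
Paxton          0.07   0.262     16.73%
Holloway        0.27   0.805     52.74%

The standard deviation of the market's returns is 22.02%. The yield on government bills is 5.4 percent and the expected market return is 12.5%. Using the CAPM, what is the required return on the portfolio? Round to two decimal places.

β_Kestrel = -0.209 × 32.93% / 22.02% = -0.3126
β_Larkin = 0.116 × 47.32% / 22.02% = 0.2493
β_Maddox = 0.633 × 29.81% / 22.02% = 0.8569
β_Jessop = 0.789 × 15.04% / 22.02% = 0.5389
β_Paxton = 0.262 × 16.73% / 22.02% = 0.1991
β_Holloway = 0.805 × 52.74% / 22.02% = 1.9281
β_P = Σ w_i β_i = 0.18×-0.3126 + 0.12×0.2493 + 0.24×0.8569 + 0.12×0.5389 + 0.07×0.1991 + 0.27×1.9281 = 0.7785
MRP = 12.5% − 5.4% = 7.10%
E(R_P) = R_f + β_P × MRP = 5.4% + 0.7785 × 7.1% = 10.93%

10.93%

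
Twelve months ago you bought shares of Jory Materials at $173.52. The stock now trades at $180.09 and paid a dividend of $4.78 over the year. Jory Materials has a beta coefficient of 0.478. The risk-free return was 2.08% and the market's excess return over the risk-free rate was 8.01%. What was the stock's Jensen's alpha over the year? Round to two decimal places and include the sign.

+0.63%

Realised HPR = (P1 + D1 − P0) / P0 = (180.09 + 4.78 − 173.52) / 173.52 = 11.35 / 173.52 = 6.5410%
CAPM required = R_f + β·MRP = 2.08% + 0.478 × 8.01% = 5.90878%
α = realised − required = 6.5410% − 5.90878% = +0.63%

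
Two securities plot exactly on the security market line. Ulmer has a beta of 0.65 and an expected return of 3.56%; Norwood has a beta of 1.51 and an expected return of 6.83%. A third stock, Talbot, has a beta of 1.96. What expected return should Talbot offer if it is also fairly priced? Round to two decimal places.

8.54%

MRP (SML slope) = (6.83% − 3.56%) / (1.51 − 0.65) = 3.27% / 0.86 = 3.8023%
R_f (intercept) = 3.56% − 0.65 × 3.8023% = 1.0885%
E(R_Talbot) = R_f + β × MRP = 1.0885% + 1.96 × 3.8023% = 8.54%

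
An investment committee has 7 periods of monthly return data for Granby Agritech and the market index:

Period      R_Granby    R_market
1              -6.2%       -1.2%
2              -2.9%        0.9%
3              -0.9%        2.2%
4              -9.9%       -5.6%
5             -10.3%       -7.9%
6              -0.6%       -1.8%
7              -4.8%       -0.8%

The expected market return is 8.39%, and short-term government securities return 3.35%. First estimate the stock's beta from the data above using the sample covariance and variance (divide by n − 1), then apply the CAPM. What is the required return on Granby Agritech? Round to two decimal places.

Mean R_i = (-6.2 − 2.9 − 0.9 − 9.9 − 10.3 − 0.6 − 4.8) / 7 = -5.0857%
Mean R_m = (-1.2 + 0.9 + 2.2 − 5.6 − 7.9 − 1.8 − 0.8) / 7 = -2.0286%
Σ(R_i − R̄_i)(R_m − R̄_m) = 72.3629  ⇒  Cov = 72.3629 / 6 = 12.0605
Σ(R_m − R̄_m)² = 75.9343  ⇒  Var(R_m) = 75.9343 / 6 = 12.6557
β = Cov / Var(R_m) = 12.0605 / 12.6557 = 0.9530
MRP = 8.39% − 3.35% = 5.04%
E(R) = R_f + β × MRP = 3.35% + 0.9530 × 5.04% = 8.15%

8.15%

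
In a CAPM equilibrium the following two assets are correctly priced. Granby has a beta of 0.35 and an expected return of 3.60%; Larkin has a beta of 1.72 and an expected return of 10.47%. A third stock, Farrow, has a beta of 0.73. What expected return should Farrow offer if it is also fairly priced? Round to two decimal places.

5.51%

MRP (SML slope) = (10.47% − 3.60%) / (1.72 − 0.35) = 6.87% / 1.37 = 5.0146%
R_f (intercept) = 3.60% − 0.35 × 5.0146% = 1.8449%
E(R_Farrow) = R_f + β × MRP = 1.8449% + 0.73 × 5.0146% = 5.51%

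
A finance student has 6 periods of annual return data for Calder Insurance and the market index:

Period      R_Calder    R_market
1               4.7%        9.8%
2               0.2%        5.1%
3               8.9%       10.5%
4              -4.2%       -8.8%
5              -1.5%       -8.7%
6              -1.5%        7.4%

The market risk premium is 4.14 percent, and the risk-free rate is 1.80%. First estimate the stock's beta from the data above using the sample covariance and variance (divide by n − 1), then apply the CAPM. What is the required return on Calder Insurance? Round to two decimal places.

3.48%

Mean R_i = (4.7 + 0.2 + 8.9 − 4.2 − 1.5 − 1.5) / 6 = 1.1000%
Mean R_m = (9.8 + 5.1 + 10.5 − 8.8 − 8.7 + 7.4) / 6 = 2.5500%
Σ(R_i − R̄_i)(R_m − R̄_m) = 162.6100  ⇒  Cov = 162.6100 / 5 = 32.5220
Σ(R_m − R̄_m)² = 401.1750  ⇒  Var(R_m) = 401.1750 / 5 = 80.2350
β = Cov / Var(R_m) = 32.5220 / 80.2350 = 0.4053
E(R) = R_f + β × MRP = 1.80% + 0.4053 × 4.14% = 3.48%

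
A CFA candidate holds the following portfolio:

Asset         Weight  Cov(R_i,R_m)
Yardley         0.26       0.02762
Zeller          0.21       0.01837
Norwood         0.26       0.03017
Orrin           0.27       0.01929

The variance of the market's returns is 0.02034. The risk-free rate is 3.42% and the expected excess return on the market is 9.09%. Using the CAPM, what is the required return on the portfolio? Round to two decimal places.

β_Yardley = 0.02762 / 0.02034 = 1.3579
β_Zeller = 0.01837 / 0.02034 = 0.9031
β_Norwood = 0.03017 / 0.02034 = 1.4833
β_Orrin = 0.01929 / 0.02034 = 0.9484
β_P = Σ w_i β_i = 0.26×1.3579 + 0.21×0.9031 + 0.26×1.4833 + 0.27×0.9484 = 1.1844
E(R_P) = R_f + β_P × MRP = 3.42% + 1.1844 × 9.09% = 14.19%

14.19%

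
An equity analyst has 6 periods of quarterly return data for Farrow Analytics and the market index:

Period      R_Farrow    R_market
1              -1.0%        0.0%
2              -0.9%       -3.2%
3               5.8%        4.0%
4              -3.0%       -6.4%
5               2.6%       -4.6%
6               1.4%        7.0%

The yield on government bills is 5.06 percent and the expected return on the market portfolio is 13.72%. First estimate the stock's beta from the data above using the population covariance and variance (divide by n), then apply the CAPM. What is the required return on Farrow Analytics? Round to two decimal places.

7.98%

Mean R_i = (-1.0 − 0.9 + 5.8 − 3.0 + 2.6 + 1.4) / 6 = 0.8167%
Mean R_m = (0.0 − 3.2 + 4.0 − 6.4 − 4.6 + 7.0) / 6 = -0.5333%
Σ(R_i − R̄_i)(R_m − R̄_m) = 45.7333  ⇒  Cov = 45.7333 / 6 = 7.6222
Σ(R_m − R̄_m)² = 135.6533  ⇒  Var(R_m) = 135.6533 / 6 = 22.6089
β = Cov / Var(R_m) = 7.6222 / 22.6089 = 0.3371
MRP = 13.72% − 5.06% = 8.66%
E(R) = R_f + β × MRP = 5.06% + 0.3371 × 8.66% = 7.98%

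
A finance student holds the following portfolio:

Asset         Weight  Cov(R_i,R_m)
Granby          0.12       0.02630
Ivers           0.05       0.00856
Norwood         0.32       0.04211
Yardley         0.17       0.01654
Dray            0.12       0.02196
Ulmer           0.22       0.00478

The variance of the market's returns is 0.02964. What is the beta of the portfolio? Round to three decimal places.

β_Granby = 0.02630 / 0.02964 = 0.8873
β_Ivers = 0.00856 / 0.02964 = 0.2888
β_Norwood = 0.04211 / 0.02964 = 1.4207
β_Yardley = 0.01654 / 0.02964 = 0.5580
β_Dray = 0.02196 / 0.02964 = 0.7409
β_Ulmer = 0.00478 / 0.02964 = 0.1613
β_P = Σ w_i β_i = 0.12×0.8873 + 0.05×0.2888 + 0.32×1.4207 + 0.17×0.5580 + 0.12×0.7409 + 0.22×0.1613 = 0.7948

0.795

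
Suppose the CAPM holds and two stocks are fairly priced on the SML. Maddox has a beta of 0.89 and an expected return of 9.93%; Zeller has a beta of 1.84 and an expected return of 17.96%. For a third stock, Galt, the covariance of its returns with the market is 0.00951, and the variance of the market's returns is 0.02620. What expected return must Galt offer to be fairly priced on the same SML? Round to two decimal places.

MRP = (17.96% − 9.93%) / (1.84 − 0.89) = 8.4526%
R_f = 9.93% − 0.89 × 8.4526% = 2.4072%
β_Galt = Cov / Var(R_m) = 0.00951 / 0.02620 = 0.3630
E(R_Galt) = R_f + β × MRP = 2.4072% + 0.3630 × 8.4526% = 5.48%

5.48%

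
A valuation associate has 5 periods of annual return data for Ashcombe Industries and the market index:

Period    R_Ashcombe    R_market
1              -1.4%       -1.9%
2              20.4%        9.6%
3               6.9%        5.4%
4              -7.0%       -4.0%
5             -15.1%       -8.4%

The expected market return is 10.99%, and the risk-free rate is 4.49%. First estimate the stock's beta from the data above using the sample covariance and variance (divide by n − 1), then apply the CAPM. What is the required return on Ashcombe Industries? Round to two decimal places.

Mean R_i = (-1.4 + 20.4 + 6.9 − 7.0 − 15.1) / 5 = 0.7600%
Mean R_m = (-1.9 + 9.6 + 5.4 − 4.0 − 8.4) / 5 = 0.1400%
Σ(R_i − R̄_i)(R_m − R̄_m) = 390.0680  ⇒  Cov = 390.0680 / 4 = 97.5170
Σ(R_m − R̄_m)² = 211.3920  ⇒  Var(R_m) = 211.3920 / 4 = 52.8480
β = Cov / Var(R_m) = 97.5170 / 52.8480 = 1.8452
MRP = 10.99% − 4.49% = 6.50%
E(R) = R_f + β × MRP = 4.49% + 1.8452 × 6.50% = 16.48%

16.48%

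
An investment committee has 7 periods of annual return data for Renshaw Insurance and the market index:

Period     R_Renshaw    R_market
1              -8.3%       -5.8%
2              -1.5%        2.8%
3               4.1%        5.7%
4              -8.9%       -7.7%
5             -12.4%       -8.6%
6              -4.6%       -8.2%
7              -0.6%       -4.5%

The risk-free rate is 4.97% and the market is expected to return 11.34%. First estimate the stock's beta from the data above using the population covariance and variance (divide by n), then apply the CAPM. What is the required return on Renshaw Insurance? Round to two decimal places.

10.24%

Mean R_i = (-8.3 − 1.5 + 4.1 − 8.9 − 12.4 − 4.6 − 0.6) / 7 = -4.6000%
Mean R_m = (-5.8 + 2.8 + 5.7 − 7.7 − 8.6 − 8.2 − 4.5) / 7 = -3.7571%
Σ(R_i − R̄_i)(R_m − R̄_m) = 161.9200  ⇒  Cov = 161.9200 / 7 = 23.1314
Σ(R_m − R̄_m)² = 195.8971  ⇒  Var(R_m) = 195.8971 / 7 = 27.9853
β = Cov / Var(R_m) = 23.1314 / 27.9853 = 0.8266
MRP = 11.34% − 4.97% = 6.37%
E(R) = R_f + β × MRP = 4.97% + 0.8266 × 6.37% = 10.24%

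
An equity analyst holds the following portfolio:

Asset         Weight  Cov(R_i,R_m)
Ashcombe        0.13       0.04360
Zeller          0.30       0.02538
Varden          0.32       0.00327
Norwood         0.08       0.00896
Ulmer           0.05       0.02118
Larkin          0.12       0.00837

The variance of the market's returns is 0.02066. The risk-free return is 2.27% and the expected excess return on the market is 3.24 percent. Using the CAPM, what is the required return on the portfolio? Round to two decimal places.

4.95%

β_Ashcombe = 0.04360 / 0.02066 = 2.1104
β_Zeller = 0.02538 / 0.02066 = 1.2285
β_Varden = 0.00327 / 0.02066 = 0.1583
β_Norwood = 0.00896 / 0.02066 = 0.4337
β_Ulmer = 0.02118 / 0.02066 = 1.0252
β_Larkin = 0.00837 / 0.02066 = 0.4051
β_P = Σ w_i β_i = 0.13×2.1104 + 0.30×1.2285 + 0.32×0.1583 + 0.08×0.4337 + 0.05×1.0252 + 0.12×0.4051 = 0.8281
E(R_P) = R_f + β_P × MRP = 2.27% + 0.8281 × 3.24% = 4.95%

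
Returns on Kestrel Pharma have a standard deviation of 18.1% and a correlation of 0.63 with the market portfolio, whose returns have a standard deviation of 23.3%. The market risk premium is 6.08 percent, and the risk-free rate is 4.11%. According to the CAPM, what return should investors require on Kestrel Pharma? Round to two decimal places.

7.09%

β = ρ × σ_i / σ_m = 0.63 × 18.1% / 23.3% = 0.4894
E(R) = 4.11% + 0.4894 × 6.08% = 7.09%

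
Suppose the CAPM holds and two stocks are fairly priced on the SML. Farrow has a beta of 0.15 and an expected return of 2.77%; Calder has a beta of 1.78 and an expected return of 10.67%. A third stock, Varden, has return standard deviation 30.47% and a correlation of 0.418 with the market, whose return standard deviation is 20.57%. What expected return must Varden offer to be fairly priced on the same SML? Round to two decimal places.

5.04%

MRP = (10.67% − 2.77%) / (1.78 − 0.15) = 4.8466%
R_f = 2.77% − 0.15 × 4.8466% = 2.0430%
β_Varden = ρ·σ_i/σ_m = 0.418 × 30.47 / 20.57 = 0.6192
E(R_Varden) = R_f + β × MRP = 2.0430% + 0.6192 × 4.8466% = 5.04%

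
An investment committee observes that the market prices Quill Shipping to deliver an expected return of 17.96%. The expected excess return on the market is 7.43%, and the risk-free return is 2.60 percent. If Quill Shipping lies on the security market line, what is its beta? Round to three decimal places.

β = (E(R) − R_f) / MRP = (17.96% − 2.60%) / 7.43% = 15.36% / 7.43% = 2.067

2.067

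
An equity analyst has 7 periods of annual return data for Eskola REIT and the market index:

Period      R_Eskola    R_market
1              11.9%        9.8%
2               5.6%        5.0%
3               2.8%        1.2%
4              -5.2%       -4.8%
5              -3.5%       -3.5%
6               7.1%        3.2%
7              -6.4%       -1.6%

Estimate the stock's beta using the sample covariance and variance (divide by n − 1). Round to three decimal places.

1.276

Mean R_i = (11.9 + 5.6 + 2.8 − 5.2 − 3.5 + 7.1 − 6.4) / 7 = 1.7571%
Mean R_m = (9.8 + 5.0 + 1.2 − 4.8 − 3.5 + 3.2 − 1.6) / 7 = 1.3286%
Σ(R_i − R̄_i)(R_m − R̄_m) = 201.8086  ⇒  Cov = 201.8086 / 6 = 33.6348
Σ(R_m − R̄_m)² = 158.2143  ⇒  Var(R_m) = 158.2143 / 6 = 26.3691
β = Cov / Var(R_m) = 33.6348 / 26.3691 = 1.2755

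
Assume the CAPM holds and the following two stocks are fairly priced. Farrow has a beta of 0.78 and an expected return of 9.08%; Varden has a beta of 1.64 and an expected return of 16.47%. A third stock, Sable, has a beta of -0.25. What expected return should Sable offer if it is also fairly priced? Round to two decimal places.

MRP (SML slope) = (16.47% − 9.08%) / (1.64 − 0.78) = 7.39% / 0.86 = 8.5930%
R_f (intercept) = 9.08% − 0.78 × 8.5930% = 2.3775%
E(R_Sable) = R_f + β × MRP = 2.3775% + -0.25 × 8.5930% = 0.23%

0.23%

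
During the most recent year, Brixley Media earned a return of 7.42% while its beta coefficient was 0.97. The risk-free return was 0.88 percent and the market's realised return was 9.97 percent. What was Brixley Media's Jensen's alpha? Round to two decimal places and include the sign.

Market excess return = 9.97% − 0.88% = 9.09%
CAPM benchmark = R_f + β(R_m − R_f) = 0.88% + 0.97 × 9.09% = 9.6973%
α = actual − benchmark = 7.42% − 9.6973% = -2.28%

-2.28%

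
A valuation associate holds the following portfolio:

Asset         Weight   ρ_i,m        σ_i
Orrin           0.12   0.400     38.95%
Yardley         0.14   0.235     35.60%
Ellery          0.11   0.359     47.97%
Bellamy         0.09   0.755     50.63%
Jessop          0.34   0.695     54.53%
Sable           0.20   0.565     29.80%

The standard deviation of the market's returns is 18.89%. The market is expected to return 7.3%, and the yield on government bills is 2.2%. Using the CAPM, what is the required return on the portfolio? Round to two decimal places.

β_Orrin = 0.400 × 38.95% / 18.89% = 0.8248
β_Yardley = 0.235 × 35.60% / 18.89% = 0.4429
β_Ellery = 0.359 × 47.97% / 18.89% = 0.9117
β_Bellamy = 0.755 × 50.63% / 18.89% = 2.0236
β_Jessop = 0.695 × 54.53% / 18.89% = 2.0063
β_Sable = 0.565 × 29.80% / 18.89% = 0.8913
β_P = Σ w_i β_i = 0.12×0.8248 + 0.14×0.4429 + 0.11×0.9117 + 0.09×2.0236 + 0.34×2.0063 + 0.20×0.8913 = 1.3038
MRP = 7.3% − 2.2% = 5.10%
E(R_P) = R_f + β_P × MRP = 2.2% + 1.3038 × 5.1% = 8.85%

8.85%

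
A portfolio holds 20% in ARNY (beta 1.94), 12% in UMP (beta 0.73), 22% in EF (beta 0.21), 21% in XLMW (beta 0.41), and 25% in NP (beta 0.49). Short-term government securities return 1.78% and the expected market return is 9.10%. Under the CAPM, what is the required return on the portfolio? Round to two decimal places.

β_P = Σ w_i β_i = 0.20×1.94 + 0.12×0.73 + 0.22×0.21 + 0.21×0.41 + 0.25×0.49 = 0.7304
MRP = 9.10% − 1.78% = 7.32%
E(R_P) = R_f + β_P × MRP = 1.78% + 0.7304 × 7.32% = 7.13%

7.13%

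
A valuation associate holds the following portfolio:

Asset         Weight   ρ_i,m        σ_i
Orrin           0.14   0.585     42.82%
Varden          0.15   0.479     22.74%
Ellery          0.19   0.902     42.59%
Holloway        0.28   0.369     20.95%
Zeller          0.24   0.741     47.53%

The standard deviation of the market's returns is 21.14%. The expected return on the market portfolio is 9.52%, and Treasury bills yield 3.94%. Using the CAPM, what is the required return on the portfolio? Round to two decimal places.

10.03%

β_Orrin = 0.585 × 42.82% / 21.14% = 1.1849
β_Varden = 0.479 × 22.74% / 21.14% = 0.5153
β_Ellery = 0.902 × 42.59% / 21.14% = 1.8172
β_Holloway = 0.369 × 20.95% / 21.14% = 0.3657
β_Zeller = 0.741 × 47.53% / 21.14% = 1.6660
β_P = Σ w_i β_i = 0.14×1.1849 + 0.15×0.5153 + 0.19×1.8172 + 0.28×0.3657 + 0.24×1.6660 = 1.0907
MRP = 9.52% − 3.94% = 5.58%
E(R_P) = R_f + β_P × MRP = 3.94% + 1.0907 × 5.58% = 10.03%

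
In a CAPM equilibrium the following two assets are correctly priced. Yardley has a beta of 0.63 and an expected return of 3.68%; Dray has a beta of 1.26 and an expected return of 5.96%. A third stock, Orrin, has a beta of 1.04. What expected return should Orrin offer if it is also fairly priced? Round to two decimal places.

5.16%

MRP (SML slope) = (5.96% − 3.68%) / (1.26 − 0.63) = 2.28% / 0.63 = 3.6190%
R_f (intercept) = 3.68% − 0.63 × 3.6190% = 1.4000%
E(R_Orrin) = R_f + β × MRP = 1.4000% + 1.04 × 3.6190% = 5.16%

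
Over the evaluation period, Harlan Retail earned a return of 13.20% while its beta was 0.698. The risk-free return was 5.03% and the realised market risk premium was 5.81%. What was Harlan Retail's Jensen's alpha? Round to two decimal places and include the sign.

+4.11%

CAPM benchmark = R_f + β(R_m − R_f) = 5.03% + 0.698 × 5.81% = 9.08538%
α = actual − benchmark = 13.20% − 9.08538% = +4.11%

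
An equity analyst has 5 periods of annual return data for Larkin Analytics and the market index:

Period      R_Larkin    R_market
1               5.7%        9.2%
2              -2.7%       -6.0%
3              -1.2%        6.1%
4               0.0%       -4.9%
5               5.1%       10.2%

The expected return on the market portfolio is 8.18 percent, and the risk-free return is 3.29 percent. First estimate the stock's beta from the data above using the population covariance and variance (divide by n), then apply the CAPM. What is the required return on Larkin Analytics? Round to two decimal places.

Mean R_i = (5.7 − 2.7 − 1.2 + 0.0 + 5.1) / 5 = 1.3800%
Mean R_m = (9.2 − 6.0 + 6.1 − 4.9 + 10.2) / 5 = 2.9200%
Σ(R_i − R̄_i)(R_m − R̄_m) = 93.1920  ⇒  Cov = 93.1920 / 5 = 18.6384
Σ(R_m − R̄_m)² = 243.2680  ⇒  Var(R_m) = 243.2680 / 5 = 48.6536
β = Cov / Var(R_m) = 18.6384 / 48.6536 = 0.3831
MRP = 8.18% − 3.29% = 4.89%
E(R) = R_f + β × MRP = 3.29% + 0.3831 × 4.89% = 5.16%

5.16%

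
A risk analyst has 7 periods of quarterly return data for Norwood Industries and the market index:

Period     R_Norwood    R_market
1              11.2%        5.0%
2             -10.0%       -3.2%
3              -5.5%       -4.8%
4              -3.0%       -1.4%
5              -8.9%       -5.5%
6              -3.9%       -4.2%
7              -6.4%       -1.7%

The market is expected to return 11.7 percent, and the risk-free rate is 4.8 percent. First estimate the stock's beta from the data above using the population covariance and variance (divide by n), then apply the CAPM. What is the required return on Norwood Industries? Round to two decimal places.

Mean R_i = (11.2 − 10.0 − 5.5 − 3.0 − 8.9 − 3.9 − 6.4) / 7 = -3.7857%
Mean R_m = (5.0 − 3.2 − 4.8 − 1.4 − 5.5 − 4.2 − 1.7) / 7 = -2.2571%
Σ(R_i − R̄_i)(R_m − R̄_m) = 134.9957  ⇒  Cov = 134.9957 / 7 = 19.2851
Σ(R_m − R̄_m)² = 75.3571  ⇒  Var(R_m) = 75.3571 / 7 = 10.7653
β = Cov / Var(R_m) = 19.2851 / 10.7653 = 1.7914
MRP = 11.7% − 4.8% = 6.90%
E(R) = R_f + β × MRP = 4.8% + 1.7914 × 6.9% = 17.16%

17.16%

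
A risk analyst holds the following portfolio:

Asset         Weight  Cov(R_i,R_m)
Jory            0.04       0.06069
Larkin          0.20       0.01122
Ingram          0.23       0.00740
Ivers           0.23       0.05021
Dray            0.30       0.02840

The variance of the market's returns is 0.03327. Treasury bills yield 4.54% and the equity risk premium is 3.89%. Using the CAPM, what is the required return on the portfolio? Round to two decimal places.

7.63%

β_Jory = 0.06069 / 0.03327 = 1.8242
β_Larkin = 0.01122 / 0.03327 = 0.3372
β_Ingram = 0.00740 / 0.03327 = 0.2224
β_Ivers = 0.05021 / 0.03327 = 1.5092
β_Dray = 0.02840 / 0.03327 = 0.8536
β_P = Σ w_i β_i = 0.04×1.8242 + 0.20×0.3372 + 0.23×0.2224 + 0.23×1.5092 + 0.30×0.8536 = 0.7948
E(R_P) = R_f + β_P × MRP = 4.54% + 0.7948 × 3.89% = 7.63%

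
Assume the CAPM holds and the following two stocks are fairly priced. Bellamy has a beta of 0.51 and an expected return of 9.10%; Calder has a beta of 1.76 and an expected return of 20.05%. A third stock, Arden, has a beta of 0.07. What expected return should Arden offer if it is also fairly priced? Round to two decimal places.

5.25%

MRP (SML slope) = (20.05% − 9.10%) / (1.76 − 0.51) = 10.95% / 1.25 = 8.7600%
R_f (intercept) = 9.10% − 0.51 × 8.7600% = 4.6324%
E(R_Arden) = R_f + β × MRP = 4.6324% + 0.07 × 8.7600% = 5.25%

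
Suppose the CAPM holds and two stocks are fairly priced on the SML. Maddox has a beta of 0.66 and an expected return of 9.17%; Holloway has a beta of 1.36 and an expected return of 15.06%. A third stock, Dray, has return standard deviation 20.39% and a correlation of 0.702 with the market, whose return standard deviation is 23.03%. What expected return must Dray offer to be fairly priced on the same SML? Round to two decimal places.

8.85%

MRP = (15.06% − 9.17%) / (1.36 − 0.66) = 8.4143%
R_f = 9.17% − 0.66 × 8.4143% = 3.6166%
β_Dray = ρ·σ_i/σ_m = 0.702 × 20.39 / 23.03 = 0.6215
E(R_Dray) = R_f + β × MRP = 3.6166% + 0.6215 × 8.4143% = 8.85%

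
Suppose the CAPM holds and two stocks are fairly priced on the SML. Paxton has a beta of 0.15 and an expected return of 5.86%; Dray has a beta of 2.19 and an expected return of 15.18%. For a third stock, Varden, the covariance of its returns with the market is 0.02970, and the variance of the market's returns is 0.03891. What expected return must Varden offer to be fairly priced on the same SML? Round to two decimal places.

8.66%

MRP = (15.18% − 5.86%) / (2.19 − 0.15) = 4.5686%
R_f = 5.86% − 0.15 × 4.5686% = 5.1747%
β_Varden = Cov / Var(R_m) = 0.02970 / 0.03891 = 0.7633
E(R_Varden) = R_f + β × MRP = 5.1747% + 0.7633 × 4.5686% = 8.66%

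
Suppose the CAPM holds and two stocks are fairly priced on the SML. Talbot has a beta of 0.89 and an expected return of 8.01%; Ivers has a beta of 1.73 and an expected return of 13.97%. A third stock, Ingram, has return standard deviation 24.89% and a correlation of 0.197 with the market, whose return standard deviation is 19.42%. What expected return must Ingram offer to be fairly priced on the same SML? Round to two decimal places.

MRP = (13.97% − 8.01%) / (1.73 − 0.89) = 7.0952%
R_f = 8.01% − 0.89 × 7.0952% = 1.6953%
β_Ingram = ρ·σ_i/σ_m = 0.197 × 24.89 / 19.42 = 0.2525
E(R_Ingram) = R_f + β × MRP = 1.6953% + 0.2525 × 7.0952% = 3.49%

3.49%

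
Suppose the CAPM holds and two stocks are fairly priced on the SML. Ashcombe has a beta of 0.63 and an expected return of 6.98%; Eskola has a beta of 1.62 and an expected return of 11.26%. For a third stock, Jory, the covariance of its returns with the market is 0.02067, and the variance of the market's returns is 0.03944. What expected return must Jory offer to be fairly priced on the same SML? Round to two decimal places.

6.52%

MRP = (11.26% − 6.98%) / (1.62 − 0.63) = 4.3232%
R_f = 6.98% − 0.63 × 4.3232% = 4.2564%
β_Jory = Cov / Var(R_m) = 0.02067 / 0.03944 = 0.5241
E(R_Jory) = R_f + β × MRP = 4.2564% + 0.5241 × 4.3232% = 6.52%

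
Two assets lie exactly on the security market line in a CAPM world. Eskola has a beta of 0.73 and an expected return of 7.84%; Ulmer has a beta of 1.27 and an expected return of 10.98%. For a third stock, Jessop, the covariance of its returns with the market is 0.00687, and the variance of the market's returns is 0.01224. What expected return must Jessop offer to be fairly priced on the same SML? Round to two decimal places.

6.86%

MRP = (10.98% − 7.84%) / (1.27 − 0.73) = 5.8148%
R_f = 7.84% − 0.73 × 5.8148% = 3.5952%
β_Jessop = Cov / Var(R_m) = 0.00687 / 0.01224 = 0.5613
E(R_Jessop) = R_f + β × MRP = 3.5952% + 0.5613 × 5.8148% = 6.86%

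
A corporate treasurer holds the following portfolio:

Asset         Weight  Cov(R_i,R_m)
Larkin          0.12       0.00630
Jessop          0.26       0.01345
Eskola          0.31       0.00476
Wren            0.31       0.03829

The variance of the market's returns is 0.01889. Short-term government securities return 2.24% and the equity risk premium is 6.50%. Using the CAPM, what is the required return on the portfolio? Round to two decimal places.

8.30%

β_Larkin = 0.00630 / 0.01889 = 0.3335
β_Jessop = 0.01345 / 0.01889 = 0.7120
β_Eskola = 0.00476 / 0.01889 = 0.2520
β_Wren = 0.03829 / 0.01889 = 2.0270
β_P = Σ w_i β_i = 0.12×0.3335 + 0.26×0.7120 + 0.31×0.2520 + 0.31×2.0270 = 0.9316
E(R_P) = R_f + β_P × MRP = 2.24% + 0.9316 × 6.50% = 8.30%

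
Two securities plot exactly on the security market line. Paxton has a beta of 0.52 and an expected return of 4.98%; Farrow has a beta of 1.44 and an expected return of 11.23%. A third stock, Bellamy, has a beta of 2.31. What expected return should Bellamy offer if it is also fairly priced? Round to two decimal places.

MRP (SML slope) = (11.23% − 4.98%) / (1.44 − 0.52) = 6.25% / 0.92 = 6.7935%
R_f (intercept) = 4.98% − 0.52 × 6.7935% = 1.4474%
E(R_Bellamy) = R_f + β × MRP = 1.4474% + 2.31 × 6.7935% = 17.14%

17.14%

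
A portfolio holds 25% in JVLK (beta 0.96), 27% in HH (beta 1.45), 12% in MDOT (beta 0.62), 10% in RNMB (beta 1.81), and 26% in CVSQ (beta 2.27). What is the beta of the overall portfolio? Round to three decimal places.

1.477

β_P = Σ w_i β_i = 0.25×0.96 + 0.27×1.45 + 0.12×0.62 + 0.10×1.81 + 0.26×2.27 = 1.4771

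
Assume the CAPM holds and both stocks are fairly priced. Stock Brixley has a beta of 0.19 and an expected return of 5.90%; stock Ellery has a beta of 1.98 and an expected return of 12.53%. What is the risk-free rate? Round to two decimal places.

5.20%

Both satisfy E(R) = R_f + β·MRP, so the slope of the SML is
MRP = (12.53% − 5.90%) / (1.98 − 0.19) = 6.63% / 1.79 = 3.7039%
R_f = E(R_Brixley) − β_Brixley·MRP = 5.90% − 0.19 × 3.7039% = 5.1963%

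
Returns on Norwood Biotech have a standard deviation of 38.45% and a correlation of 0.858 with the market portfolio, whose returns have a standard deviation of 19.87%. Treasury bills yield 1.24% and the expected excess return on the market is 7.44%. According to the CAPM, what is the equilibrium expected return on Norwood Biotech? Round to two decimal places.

β = ρ × σ_i / σ_m = 0.858 × 38.45% / 19.87% = 1.6603
E(R) = 1.24% + 1.6603 × 7.44% = 13.59%

13.59%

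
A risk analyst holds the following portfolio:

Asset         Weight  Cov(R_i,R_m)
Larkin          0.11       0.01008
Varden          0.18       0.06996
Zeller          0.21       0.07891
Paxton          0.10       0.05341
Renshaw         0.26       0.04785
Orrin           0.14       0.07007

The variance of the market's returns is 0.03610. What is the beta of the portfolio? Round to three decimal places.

β_Larkin = 0.01008 / 0.03610 = 0.2792
β_Varden = 0.06996 / 0.03610 = 1.9380
β_Zeller = 0.07891 / 0.03610 = 2.1859
β_Paxton = 0.05341 / 0.03610 = 1.4795
β_Renshaw = 0.04785 / 0.03610 = 1.3255
β_Orrin = 0.07007 / 0.03610 = 1.9410
β_P = Σ w_i β_i = 0.11×0.2792 + 0.18×1.9380 + 0.21×2.1859 + 0.10×1.4795 + 0.26×1.3255 + 0.14×1.9410 = 1.6029

1.603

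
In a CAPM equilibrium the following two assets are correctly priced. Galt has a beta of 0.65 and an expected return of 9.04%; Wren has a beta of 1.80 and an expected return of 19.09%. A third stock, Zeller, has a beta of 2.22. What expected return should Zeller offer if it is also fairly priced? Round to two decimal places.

22.76%

MRP (SML slope) = (19.09% − 9.04%) / (1.80 − 0.65) = 10.05% / 1.15 = 8.7391%
R_f (intercept) = 9.04% − 0.65 × 8.7391% = 3.3596%
E(R_Zeller) = R_f + β × MRP = 3.3596% + 2.22 × 8.7391% = 22.76%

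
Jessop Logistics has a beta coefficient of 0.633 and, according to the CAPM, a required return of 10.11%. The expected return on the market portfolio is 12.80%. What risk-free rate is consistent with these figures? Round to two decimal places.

5.47%

E(R) = R_f + β(E(R_m) − R_f) = R_f(1 − β) + β·E(R_m)
10.11% = R_f × (1 − 0.633) + 0.633 × 12.80%
10.11% = R_f × 0.367 + 8.10240%
R_f = (10.11% − 8.10240%) / 0.367 = 5.47%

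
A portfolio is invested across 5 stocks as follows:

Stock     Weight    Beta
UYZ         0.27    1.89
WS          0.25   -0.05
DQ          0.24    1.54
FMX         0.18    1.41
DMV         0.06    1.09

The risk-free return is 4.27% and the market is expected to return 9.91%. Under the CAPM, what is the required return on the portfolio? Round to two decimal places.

β_P = Σ w_i β_i = 0.27×1.89 + 0.25×-0.05 + 0.24×1.54 + 0.18×1.41 + 0.06×1.09 = 1.1866
MRP = 9.91% − 4.27% = 5.64%
E(R_P) = R_f + β_P × MRP = 4.27% + 1.1866 × 5.64% = 10.96%

10.96%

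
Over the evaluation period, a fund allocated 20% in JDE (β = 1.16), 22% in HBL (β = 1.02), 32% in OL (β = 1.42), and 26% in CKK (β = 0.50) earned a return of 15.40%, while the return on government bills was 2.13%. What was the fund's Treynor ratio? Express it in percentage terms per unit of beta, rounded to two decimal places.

β_P = 0.20×1.16 + 0.22×1.02 + 0.32×1.42 + 0.26×0.50 = 1.0408
Treynor = (R_P − R_f) / β_P = (15.40% − 2.13%) / 1.0408 = 13.27% / 1.0408 = 12.75%

12.75%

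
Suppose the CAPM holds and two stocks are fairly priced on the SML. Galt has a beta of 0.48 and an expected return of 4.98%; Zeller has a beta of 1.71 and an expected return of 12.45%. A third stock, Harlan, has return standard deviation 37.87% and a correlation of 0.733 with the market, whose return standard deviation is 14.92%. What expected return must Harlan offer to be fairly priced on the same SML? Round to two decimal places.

13.36%

MRP = (12.45% − 4.98%) / (1.71 − 0.48) = 6.0732%
R_f = 4.98% − 0.48 × 6.0732% = 2.0649%
β_Harlan = ρ·σ_i/σ_m = 0.733 × 37.87 / 14.92 = 1.8605
E(R_Harlan) = R_f + β × MRP = 2.0649% + 1.8605 × 6.0732% = 13.36%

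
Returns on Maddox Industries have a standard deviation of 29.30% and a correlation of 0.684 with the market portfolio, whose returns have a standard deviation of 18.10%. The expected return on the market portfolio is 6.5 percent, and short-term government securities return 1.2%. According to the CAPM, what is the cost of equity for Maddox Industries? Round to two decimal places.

β = ρ × σ_i / σ_m = 0.684 × 29.30% / 18.10% = 1.1072
MRP = 6.5% − 1.2% = 5.30%
E(R) = 1.2% + 1.1072 × 5.3% = 7.07%

7.07%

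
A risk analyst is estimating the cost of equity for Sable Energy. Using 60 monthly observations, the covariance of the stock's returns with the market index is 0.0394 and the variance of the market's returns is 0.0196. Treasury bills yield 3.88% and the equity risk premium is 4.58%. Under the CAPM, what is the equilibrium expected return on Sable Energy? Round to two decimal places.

13.09%

β = Cov(R_i, R_m) / Var(R_m) = 0.0394 / 0.0196 = 2.0102
E(R) = R_f + β × MRP = 3.88% + 2.0102 × 4.58% = 13.09%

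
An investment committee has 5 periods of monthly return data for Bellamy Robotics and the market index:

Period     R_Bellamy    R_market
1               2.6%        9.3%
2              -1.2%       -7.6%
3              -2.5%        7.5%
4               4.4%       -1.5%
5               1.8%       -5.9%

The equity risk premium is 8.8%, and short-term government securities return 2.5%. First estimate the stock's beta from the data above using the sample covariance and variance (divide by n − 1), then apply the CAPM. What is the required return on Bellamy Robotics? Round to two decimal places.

2.33%

Mean R_i = (2.6 − 1.2 − 2.5 + 4.4 + 1.8) / 5 = 1.0200%
Mean R_m = (9.3 − 7.6 + 7.5 − 1.5 − 5.9) / 5 = 0.3600%
Σ(R_i − R̄_i)(R_m − R̄_m) = -4.5060  ⇒  Cov = -4.5060 / 4 = -1.1265
Σ(R_m − R̄_m)² = 236.9120  ⇒  Var(R_m) = 236.9120 / 4 = 59.2280
β = Cov / Var(R_m) = -1.1265 / 59.2280 = -0.0190
E(R) = R_f + β × MRP = 2.5% + -0.0190 × 8.8% = 2.33%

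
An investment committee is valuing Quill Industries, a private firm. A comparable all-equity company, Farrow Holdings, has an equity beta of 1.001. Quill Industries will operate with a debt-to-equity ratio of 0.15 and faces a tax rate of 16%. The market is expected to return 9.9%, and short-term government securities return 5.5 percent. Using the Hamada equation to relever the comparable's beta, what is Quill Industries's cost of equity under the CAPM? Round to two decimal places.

β_L = β_U × [1 + (1 − t)(D/E)] = 1.001 × [1 + (1 − 0.16) × 0.15]
    = 1.001 × [1 + 0.84 × 0.15] = 1.001 × 1.1260 = 1.1271
MRP = 9.9% − 5.5% = 4.40%
E(R) = R_f + β_L × MRP = 5.5% + 1.1271 × 4.4% = 10.46%

10.46%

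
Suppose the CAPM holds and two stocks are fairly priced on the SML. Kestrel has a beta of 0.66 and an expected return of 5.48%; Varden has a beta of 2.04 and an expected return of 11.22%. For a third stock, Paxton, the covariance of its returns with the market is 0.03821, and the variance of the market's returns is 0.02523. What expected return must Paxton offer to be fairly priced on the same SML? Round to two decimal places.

9.03%

MRP = (11.22% − 5.48%) / (2.04 − 0.66) = 4.1594%
R_f = 5.48% − 0.66 × 4.1594% = 2.7348%
β_Paxton = Cov / Var(R_m) = 0.03821 / 0.02523 = 1.5145
E(R_Paxton) = R_f + β × MRP = 2.7348% + 1.5145 × 4.1594% = 9.03%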